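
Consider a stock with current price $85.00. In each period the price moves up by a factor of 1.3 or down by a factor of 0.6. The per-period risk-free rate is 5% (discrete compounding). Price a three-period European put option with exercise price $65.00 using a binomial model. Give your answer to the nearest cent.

Risk-neutral probability p = (1 + 0.05 − 0.6)/(1.3 − 0.6) = 0.4500/0.7000 = 0.6429
Terminal stock prices: S_uuu = 186.7, S_uud = 86.19, S_udd = 39.78, S_ddd = 18.36
Terminal payoffs (K − S): max(-121.7, 0) = 0, max(-21.19, 0) = 0, max(25.22, 0) = 25.22, max(46.64, 0) = 46.64
Node uu (S = 143.7): V_uu = 1/1.05·[0.6429·0.0000 + 0.3571·0.0000] = 0.0000
Node ud (S = 66.3): V_ud = 1/1.05·[0.6429·0.0000 + 0.3571·25.2200] = 8.5782
Node dd (S = 30.6): V_dd = 1/1.05·[0.6429·25.2200 + 0.3571·46.6400] = 31.3048
Node u (S = 110.5): V_u = 1/1.05·[0.6429·0.0000 + 0.3571·8.5782] = 2.9178
Node d (S = 51): V_d = 1/1.05·[0.6429·8.5782 + 0.3571·31.3048] = 15.8999
Node 0 (S = 85): V_0 = 1/1.05·[0.6429·2.9178 + 0.3571·15.8999] = 7.1945

$7.19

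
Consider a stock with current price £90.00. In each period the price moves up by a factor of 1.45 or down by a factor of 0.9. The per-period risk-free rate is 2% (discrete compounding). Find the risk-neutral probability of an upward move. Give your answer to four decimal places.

p = 0.2182

Risk-neutral probability p = (1 + 0.02 − 0.9)/(1.45 − 0.9) = 0.1200/0.5500 = 0.2182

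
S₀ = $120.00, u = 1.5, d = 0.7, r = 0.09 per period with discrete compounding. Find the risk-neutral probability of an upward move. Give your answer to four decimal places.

Risk-neutral probability p = (1 + 0.09 − 0.7)/(1.5 − 0.7) = 0.3900/0.8000 = 0.4875

p = 0.4875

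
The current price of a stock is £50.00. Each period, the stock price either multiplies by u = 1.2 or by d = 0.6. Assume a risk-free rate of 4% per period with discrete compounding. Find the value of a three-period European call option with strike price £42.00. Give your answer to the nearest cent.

£16.03

Risk-neutral probability p = (1 + 0.04 − 0.6)/(1.2 − 0.6) = 0.4400/0.6000 = 0.7333
Terminal stock prices: S_uuu = 86.4, S_uud = 43.2, S_udd = 21.6, S_ddd = 10.8
Terminal payoffs (S − K): max(44.4, 0) = 44.4, max(1.2, 0) = 1.2, max(-20.4, 0) = 0, max(-31.2, 0) = 0
Node uu (S = 72): V_uu = 1/1.04·[0.7333·44.4000 + 0.2667·1.2000] = 31.6154
Node ud (S = 36): V_ud = 1/1.04·[0.7333·1.2000 + 0.2667·0.0000] = 0.8462
Node dd (S = 18): V_dd = 1/1.04·[0.7333·0.0000 + 0.2667·0.0000] = 0.0000
Node u (S = 60): V_u = 1/1.04·[0.7333·31.6154 + 0.2667·0.8462] = 22.5099
Node d (S = 30): V_d = 1/1.04·[0.7333·0.8462 + 0.2667·0.0000] = 0.5966
Node 0 (S = 50): V_0 = 1/1.04·[0.7333·22.5099 + 0.2667·0.5966] = 16.0253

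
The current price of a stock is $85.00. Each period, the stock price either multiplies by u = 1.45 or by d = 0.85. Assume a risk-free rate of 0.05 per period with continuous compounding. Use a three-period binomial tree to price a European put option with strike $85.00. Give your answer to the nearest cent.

Risk-neutral probability p = (e^0.05 − 0.85)/(1.45 − 0.85) = 0.2013/0.6000 = 0.3355
Terminal stock prices: S_uuu = 259.1, S_uud = 151.9, S_udd = 89.05, S_ddd = 52.2
Terminal payoffs (K − S): max(-174.1, 0) = 0, max(-66.91, 0) = 0, max(-4.048, 0) = 0, max(32.8, 0) = 32.8
Node uu (S = 178.7): V_uu = e^(−0.05)·[0.3355·0.0000 + 0.6645·0.0000] = 0.0000
Node ud (S = 104.8): V_ud = e^(−0.05)·[0.3355·0.0000 + 0.6645·0.0000] = 0.0000
Node dd (S = 61.41): V_dd = e^(−0.05)·[0.3355·0.0000 + 0.6645·32.7994] = 20.7337
Node u (S = 123.2): V_u = e^(−0.05)·[0.3355·0.0000 + 0.6645·0.0000] = 0.0000
Node d (S = 72.25): V_d = e^(−0.05)·[0.3355·0.0000 + 0.6645·20.7337] = 13.1066
Node 0 (S = 85): V_0 = e^(−0.05)·[0.3355·0.0000 + 0.6645·13.1066] = 8.2852

$8.29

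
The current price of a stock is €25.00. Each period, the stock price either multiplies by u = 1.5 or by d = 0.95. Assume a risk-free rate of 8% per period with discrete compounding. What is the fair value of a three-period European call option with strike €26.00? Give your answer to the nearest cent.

Risk-neutral probability p = (1 + 0.08 − 0.95)/(1.5 − 0.95) = 0.1300/0.5500 = 0.2364
Terminal stock prices: S_uuu = 84.38, S_uud = 53.44, S_udd = 33.84, S_ddd = 21.43
Terminal payoffs (S − K): max(58.38, 0) = 58.38, max(27.44, 0) = 27.44, max(7.844, 0) = 7.844, max(-4.566, 0) = 0
Node uu (S = 56.25): V_uu = 1/1.08·[0.2364·58.3750 + 0.7636·27.4375] = 32.1759
Node ud (S = 35.62): V_ud = 1/1.08·[0.2364·27.4375 + 0.7636·7.8438] = 11.5509
Node dd (S = 22.56): V_dd = 1/1.08·[0.2364·7.8438 + 0.7636·0.0000] = 1.7166
Node u (S = 37.5): V_u = 1/1.08·[0.2364·32.1759 + 0.7636·11.5509] = 15.2092
Node d (S = 23.75): V_d = 1/1.08·[0.2364·11.5509 + 0.7636·1.7166] = 3.7418
Node 0 (S = 25): V_0 = 1/1.08·[0.2364·15.2092 + 0.7636·3.7418] = 5.9743

€5.97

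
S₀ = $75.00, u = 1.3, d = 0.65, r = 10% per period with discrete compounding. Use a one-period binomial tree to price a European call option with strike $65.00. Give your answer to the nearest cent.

$20.45

Risk-neutral probability p = (1 + 0.1 − 0.65)/(1.3 − 0.65) = 0.4500/0.6500 = 0.6923
Terminal stock prices: S_u = 97.5, S_d = 48.75
Terminal payoffs (S − K): max(32.5, 0) = 32.5, max(-16.25, 0) = 0
Node 0 (S = 75): V_0 = 1/1.1·[0.6923·32.5000 + 0.3077·0.0000] = 20.4545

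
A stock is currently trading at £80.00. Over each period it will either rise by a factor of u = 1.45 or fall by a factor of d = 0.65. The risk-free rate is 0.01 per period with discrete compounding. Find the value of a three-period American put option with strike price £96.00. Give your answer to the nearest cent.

£30.86

Risk-neutral probability p = (1 + 0.01 − 0.65)/(1.45 − 0.65) = 0.3600/0.8000 = 0.4500
Terminal stock prices: S_uuu = 243.9, S_uud = 109.3, S_udd = 49.01, S_ddd = 21.97
Terminal payoffs (K − S): max(-147.9, 0) = 0, max(-13.33, 0) = 0, max(46.99, 0) = 46.99, max(74.03, 0) = 74.03
Node uu (S = 168.2): continuation = 1/1.01·[0.4500·0.0000 + 0.5500·0.0000] = 0.0000; exercise value = 0.0000 ≤ continuation, so V_uu = 0.0000
Node ud (S = 75.4): continuation = 1/1.01·[0.4500·0.0000 + 0.5500·46.9900] = 25.5886; exercise value = 20.6000 ≤ continuation, so V_ud = 25.5886
Node dd (S = 33.8): continuation = 1/1.01·[0.4500·46.9900 + 0.5500·74.0300] = 61.2495; exercise value = 62.2000 > continuation, so V_dd = 62.2000 (exercise)
Node u (S = 116): continuation = 1/1.01·[0.4500·0.0000 + 0.5500·25.5886] = 13.9344; exercise value = 0.0000 ≤ continuation, so V_u = 13.9344
Node d (S = 52): continuation = 1/1.01·[0.4500·25.5886 + 0.5500·62.2000] = 45.2722; exercise value = 44.0000 ≤ continuation, so V_d = 45.2722
Node 0 (S = 80): continuation = 1/1.01·[0.4500·13.9344 + 0.5500·45.2722] = 30.8615; exercise value = 16.0000 ≤ continuation, so V_0 = 30.8615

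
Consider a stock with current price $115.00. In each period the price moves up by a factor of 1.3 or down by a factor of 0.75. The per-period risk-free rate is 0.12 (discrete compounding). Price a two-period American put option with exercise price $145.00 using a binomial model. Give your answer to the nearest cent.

Risk-neutral probability p = (1 + 0.12 − 0.75)/(1.3 − 0.75) = 0.3700/0.5500 = 0.6727
Terminal stock prices: S_uu = 194.4, S_ud = 112.1, S_dd = 64.69
Terminal payoffs (K − S): max(-49.35, 0) = 0, max(32.88, 0) = 32.88, max(80.31, 0) = 80.31
Node u (S = 149.5): continuation = 1/1.12·[0.6727·0.0000 + 0.3273·32.8750] = 9.6063; exercise value = 0.0000 ≤ continuation, so V_u = 9.6063
Node d (S = 86.25): continuation = 1/1.12·[0.6727·32.8750 + 0.3273·80.3125] = 43.2143; exercise value = 58.7500 > continuation, so V_d = 58.7500 (exercise)
Node 0 (S = 115): continuation = 1/1.12·[0.6727·9.6063 + 0.3273·58.7500] = 22.9372; exercise value = 30.0000 > continuation, so V_0 = 30.0000 (exercise)

$30.00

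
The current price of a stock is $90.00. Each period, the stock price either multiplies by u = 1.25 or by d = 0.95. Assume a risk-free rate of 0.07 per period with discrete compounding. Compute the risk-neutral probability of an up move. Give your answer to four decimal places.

p = 0.4000

Risk-neutral probability p = (1 + 0.07 − 0.95)/(1.25 − 0.95) = 0.1200/0.3000 = 0.4000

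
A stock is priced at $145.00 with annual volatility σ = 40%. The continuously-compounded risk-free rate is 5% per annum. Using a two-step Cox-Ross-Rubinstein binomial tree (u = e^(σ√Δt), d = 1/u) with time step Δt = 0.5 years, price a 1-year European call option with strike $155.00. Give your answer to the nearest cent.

CRR parameters: u = e^(σ√Δt) = e^(0.4·√0.5) = 1.3269, d = 1/u = 0.7536
Per-period rate: rΔt = 0.05·0.5 = 0.025, so R = e^0.025 = 1.0253
Risk-neutral probability p = (e^0.025 − 0.7536)/(1.3269 − 0.7536) = 0.2717/0.5733 = 0.4739
Terminal stock prices: S_uu = 255.3, S_ud = 145, S_dd = 82.36
Terminal payoffs (S − K): max(100.3, 0) = 100.3, max(-10, 0) = 0, max(-72.64, 0) = 0
Node u (S = 192.4): V_u = e^(−0.025)·[0.4739·100.2949 + 0.5261·0.0000] = 46.3579
Node d (S = 109.3): V_d = e^(−0.025)·[0.4739·0.0000 + 0.5261·0.0000] = 0.0000
Node 0 (S = 145): V_0 = e^(−0.025)·[0.4739·46.3579 + 0.5261·0.0000] = 21.4274

$21.43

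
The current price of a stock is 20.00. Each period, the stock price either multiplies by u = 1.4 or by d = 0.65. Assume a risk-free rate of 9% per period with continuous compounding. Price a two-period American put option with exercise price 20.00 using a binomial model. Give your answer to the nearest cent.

Risk-neutral probability p = (e^0.09 − 0.65)/(1.4 − 0.65) = 0.4442/0.7500 = 0.5922
Terminal stock prices: S_uu = 39.2, S_ud = 18.2, S_dd = 8.45
Terminal payoffs (K − S): max(-19.2, 0) = 0, max(1.8, 0) = 1.8, max(11.55, 0) = 11.55
Node u (S = 28): continuation = e^(−0.09)·[0.5922·0.0000 + 0.4078·1.8000] = 0.6708; exercise value = 0.0000 ≤ continuation, so V_u = 0.6708
Node d (S = 13): continuation = e^(−0.09)·[0.5922·1.8000 + 0.4078·11.5500] = 5.2786; exercise value = 7.0000 > continuation, so V_d = 7.0000 (exercise)
Node 0 (S = 20): continuation = e^(−0.09)·[0.5922·0.6708 + 0.4078·7.0000] = 2.9718; exercise value = 0.0000 ≤ continuation, so V_0 = 2.9718

2.97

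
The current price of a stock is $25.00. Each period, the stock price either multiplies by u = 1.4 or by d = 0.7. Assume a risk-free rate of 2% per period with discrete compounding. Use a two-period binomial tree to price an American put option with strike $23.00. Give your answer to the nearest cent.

$3.04

Risk-neutral probability p = (1 + 0.02 − 0.7)/(1.4 − 0.7) = 0.3200/0.7000 = 0.4571
Terminal stock prices: S_uu = 49, S_ud = 24.5, S_dd = 12.25
Terminal payoffs (K − S): max(-26, 0) = 0, max(-1.5, 0) = 0, max(10.75, 0) = 10.75
Node u (S = 35): continuation = 1/1.02·[0.4571·0.0000 + 0.5429·0.0000] = 0.0000; exercise value = 0.0000 ≤ continuation, so V_u = 0.0000
Node d (S = 17.5): continuation = 1/1.02·[0.4571·0.0000 + 0.5429·10.7500] = 5.7213; exercise value = 5.5000 ≤ continuation, so V_d = 5.7213
Node 0 (S = 25): continuation = 1/1.02·[0.4571·0.0000 + 0.5429·5.7213] = 3.0449; exercise value = 0.0000 ≤ continuation, so V_0 = 3.0449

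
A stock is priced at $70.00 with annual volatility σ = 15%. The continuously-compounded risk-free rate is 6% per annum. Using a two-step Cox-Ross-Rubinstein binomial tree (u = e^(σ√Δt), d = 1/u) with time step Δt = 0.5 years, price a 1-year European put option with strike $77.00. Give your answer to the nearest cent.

CRR parameters: u = e^(σ√Δt) = e^(0.15·√0.5) = 1.1119, d = 1/u = 0.8994
Per-period rate: rΔt = 0.06·0.5 = 0.03, so R = e^0.03 = 1.0305
Risk-neutral probability p = (e^0.03 − 0.8994)/(1.1119 − 0.8994) = 0.1311/0.2125 = 0.6168
Terminal stock prices: S_uu = 86.54, S_ud = 70, S_dd = 56.62
Terminal payoffs (K − S): max(-9.542, 0) = 0, max(7, 0) = 7, max(20.38, 0) = 20.38
Node u (S = 77.83): V_u = e^(−0.03)·[0.6168·0.0000 + 0.3832·7.0000] = 2.6031
Node d (S = 62.96): V_d = e^(−0.03)·[0.6168·7.0000 + 0.3832·20.3799] = 11.7687
Node 0 (S = 70): V_0 = e^(−0.03)·[0.6168·2.6031 + 0.3832·11.7687] = 5.9346

$5.93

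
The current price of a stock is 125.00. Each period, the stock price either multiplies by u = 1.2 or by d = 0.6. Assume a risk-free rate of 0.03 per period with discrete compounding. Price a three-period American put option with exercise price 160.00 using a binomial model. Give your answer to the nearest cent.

43.70

Risk-neutral probability p = (1 + 0.03 − 0.6)/(1.2 − 0.6) = 0.4300/0.6000 = 0.7167
Terminal stock prices: S_uuu = 216, S_uud = 108, S_udd = 54, S_ddd = 27
Terminal payoffs (K − S): max(-56, 0) = 0, max(52, 0) = 52, max(106, 0) = 106, max(133, 0) = 133
Node uu (S = 180): continuation = 1/1.03·[0.7167·0.0000 + 0.2833·52.0000] = 14.3042; exercise value = 0.0000 ≤ continuation, so V_uu = 14.3042
Node ud (S = 90): continuation = 1/1.03·[0.7167·52.0000 + 0.2833·106.0000] = 65.3398; exercise value = 70.0000 > continuation, so V_ud = 70.0000 (exercise)
Node dd (S = 45): continuation = 1/1.03·[0.7167·106.0000 + 0.2833·133.0000] = 110.3398; exercise value = 115.0000 > continuation, so V_dd = 115.0000 (exercise)
Node u (S = 150): continuation = 1/1.03·[0.7167·14.3042 + 0.2833·70.0000] = 29.2084; exercise value = 10.0000 ≤ continuation, so V_u = 29.2084
Node d (S = 75): continuation = 1/1.03·[0.7167·70.0000 + 0.2833·115.0000] = 80.3398; exercise value = 85.0000 > continuation, so V_d = 85.0000 (exercise)
Node 0 (S = 125): continuation = 1/1.03·[0.7167·29.2084 + 0.2833·85.0000] = 43.7049; exercise value = 35.0000 ≤ continuation, so V_0 = 43.7049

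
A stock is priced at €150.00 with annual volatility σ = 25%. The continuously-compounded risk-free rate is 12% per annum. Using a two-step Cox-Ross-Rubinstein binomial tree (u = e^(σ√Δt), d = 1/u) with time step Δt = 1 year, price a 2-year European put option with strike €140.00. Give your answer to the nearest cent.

CRR parameters: u = e^(σ√Δt) = e^(0.25·√1) = 1.2840, d = 1/u = 0.7788
Per-period rate: rΔt = 0.12·1 = 0.12, so R = e^0.12 = 1.1275
Risk-neutral probability p = (e^0.12 − 0.7788)/(1.2840 − 0.7788) = 0.3487/0.5052 = 0.6902
Terminal stock prices: S_uu = 247.3, S_ud = 150, S_dd = 90.98
Terminal payoffs (K − S): max(-107.3, 0) = 0, max(-10, 0) = 0, max(49.02, 0) = 49.02
Node u (S = 192.6): V_u = e^(−0.12)·[0.6902·0.0000 + 0.3098·0.0000] = 0.0000
Node d (S = 116.8): V_d = e^(−0.12)·[0.6902·0.0000 + 0.3098·49.0204] = 13.4701
Node 0 (S = 150): V_0 = e^(−0.12)·[0.6902·0.0000 + 0.3098·13.4701] = 3.7014

€3.70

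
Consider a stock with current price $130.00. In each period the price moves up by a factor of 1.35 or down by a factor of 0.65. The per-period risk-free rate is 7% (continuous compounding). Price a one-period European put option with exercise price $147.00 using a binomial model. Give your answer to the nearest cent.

$23.10

Risk-neutral probability p = (e^0.07 − 0.65)/(1.35 − 0.65) = 0.4225/0.7000 = 0.6036
Terminal stock prices: S_u = 175.5, S_d = 84.5
Terminal payoffs (K − S): max(-28.5, 0) = 0, max(62.5, 0) = 62.5
Node 0 (S = 130): V_0 = e^(−0.07)·[0.6036·0.0000 + 0.3964·62.5000] = 23.1010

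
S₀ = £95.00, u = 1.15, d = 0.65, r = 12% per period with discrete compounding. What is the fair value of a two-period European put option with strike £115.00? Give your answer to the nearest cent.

£4.17

Risk-neutral probability p = (1 + 0.12 − 0.65)/(1.15 − 0.65) = 0.4700/0.5000 = 0.9400
Terminal stock prices: S_uu = 125.6, S_ud = 71.01, S_dd = 40.14
Terminal payoffs (K − S): max(-10.64, 0) = 0, max(43.99, 0) = 43.99, max(74.86, 0) = 74.86
Node u (S = 109.2): V_u = 1/1.12·[0.9400·0.0000 + 0.0600·43.9875] = 2.3565
Node d (S = 61.75): V_d = 1/1.12·[0.9400·43.9875 + 0.0600·74.8625] = 40.9286
Node 0 (S = 95): V_0 = 1/1.12·[0.9400·2.3565 + 0.0600·40.9286] = 4.1704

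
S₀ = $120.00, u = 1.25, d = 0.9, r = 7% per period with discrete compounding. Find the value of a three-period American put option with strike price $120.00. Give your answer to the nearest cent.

Risk-neutral probability p = (1 + 0.07 − 0.9)/(1.25 − 0.9) = 0.1700/0.3500 = 0.4857
Terminal stock prices: S_uuu = 234.4, S_uud = 168.8, S_udd = 121.5, S_ddd = 87.48
Terminal payoffs (K − S): max(-114.4, 0) = 0, max(-48.75, 0) = 0, max(-1.5, 0) = 0, max(32.52, 0) = 32.52
Node uu (S = 187.5): continuation = 1/1.07·[0.4857·0.0000 + 0.5143·0.0000] = 0.0000; exercise value = 0.0000 ≤ continuation, so V_uu = 0.0000
Node ud (S = 135): continuation = 1/1.07·[0.4857·0.0000 + 0.5143·0.0000] = 0.0000; exercise value = 0.0000 ≤ continuation, so V_ud = 0.0000
Node dd (S = 97.2): continuation = 1/1.07·[0.4857·0.0000 + 0.5143·32.5200] = 15.6304; exercise value = 22.8000 > continuation, so V_dd = 22.8000 (exercise)
Node u (S = 150): continuation = 1/1.07·[0.4857·0.0000 + 0.5143·0.0000] = 0.0000; exercise value = 0.0000 ≤ continuation, so V_u = 0.0000
Node d (S = 108): continuation = 1/1.07·[0.4857·0.0000 + 0.5143·22.8000] = 10.9586; exercise value = 12.0000 > continuation, so V_d = 12.0000 (exercise)
Node 0 (S = 120): continuation = 1/1.07·[0.4857·0.0000 + 0.5143·12.0000] = 5.7677; exercise value = 0.0000 ≤ continuation, so V_0 = 5.7677

$5.77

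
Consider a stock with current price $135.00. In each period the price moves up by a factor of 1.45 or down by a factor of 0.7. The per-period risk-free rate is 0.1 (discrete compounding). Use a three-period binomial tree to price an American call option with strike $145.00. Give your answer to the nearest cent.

$46.44

Risk-neutral probability p = (1 + 0.1 − 0.7)/(1.45 − 0.7) = 0.4000/0.7500 = 0.5333
Terminal stock prices: S_uuu = 411.6, S_uud = 198.7, S_udd = 95.92, S_ddd = 46.3
Terminal payoffs (S − K): max(266.6, 0) = 266.6, max(53.69, 0) = 53.69, max(-49.08, 0) = 0, max(-98.7, 0) = 0
Node uu (S = 283.8): continuation = 1/1.1·[0.5333·266.5644 + 0.4667·53.6862] = 152.0193; exercise value = 138.8375 ≤ continuation, so V_uu = 152.0193
Node ud (S = 137): continuation = 1/1.1·[0.5333·53.6862 + 0.4667·0.0000] = 26.0297; exercise value = 0.0000 ≤ continuation, so V_ud = 26.0297
Node dd (S = 66.15): continuation = 1/1.1·[0.5333·0.0000 + 0.4667·0.0000] = 0.0000; exercise value = 0.0000 ≤ continuation, so V_dd = 0.0000
Node u (S = 195.8): continuation = 1/1.1·[0.5333·152.0193 + 0.4667·26.0297] = 84.7492; exercise value = 50.7500 ≤ continuation, so V_u = 84.7492
Node d (S = 94.5): continuation = 1/1.1·[0.5333·26.0297 + 0.4667·0.0000] = 12.6205; exercise value = 0.0000 ≤ continuation, so V_d = 12.6205
Node 0 (S = 135): continuation = 1/1.1·[0.5333·84.7492 + 0.4667·12.6205] = 46.4447; exercise value = 0.0000 ≤ continuation, so V_0 = 46.4447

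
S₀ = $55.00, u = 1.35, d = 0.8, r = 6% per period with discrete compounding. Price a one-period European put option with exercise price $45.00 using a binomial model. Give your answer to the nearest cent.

Risk-neutral probability p = (1 + 0.06 − 0.8)/(1.35 − 0.8) = 0.2600/0.5500 = 0.4727
Terminal stock prices: S_u = 74.25, S_d = 44
Terminal payoffs (K − S): max(-29.25, 0) = 0, max(1, 0) = 1
Node 0 (S = 55): V_0 = 1/1.06·[0.4727·0.0000 + 0.5273·1.0000] = 0.4974

$0.50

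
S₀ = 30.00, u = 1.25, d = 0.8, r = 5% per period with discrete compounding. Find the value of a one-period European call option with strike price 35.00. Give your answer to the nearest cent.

Risk-neutral probability p = (1 + 0.05 − 0.8)/(1.25 − 0.8) = 0.2500/0.4500 = 0.5556
Terminal stock prices: S_u = 37.5, S_d = 24
Terminal payoffs (S − K): max(2.5, 0) = 2.5, max(-11, 0) = 0
Node 0 (S = 30): V_0 = 1/1.05·[0.5556·2.5000 + 0.4444·0.0000] = 1.3228

1.32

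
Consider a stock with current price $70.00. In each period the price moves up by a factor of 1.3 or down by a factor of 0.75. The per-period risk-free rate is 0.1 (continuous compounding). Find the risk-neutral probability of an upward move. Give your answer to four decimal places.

p = 0.6458

Risk-neutral probability p = (e^0.1 − 0.75)/(1.3 − 0.75) = 0.3552/0.5500 = 0.6458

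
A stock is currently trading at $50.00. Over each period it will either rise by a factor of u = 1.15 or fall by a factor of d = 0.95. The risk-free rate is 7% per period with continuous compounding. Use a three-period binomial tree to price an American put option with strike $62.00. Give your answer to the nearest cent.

$12.00

Risk-neutral probability p = (e^0.07 − 0.95)/(1.15 − 0.95) = 0.1225/0.2000 = 0.6125
Terminal stock prices: S_uuu = 76.04, S_uud = 62.82, S_udd = 51.89, S_ddd = 42.87
Terminal payoffs (K − S): max(-14.04, 0) = 0, max(-0.8187, 0) = 0, max(10.11, 0) = 10.11, max(19.13, 0) = 19.13
Node uu (S = 66.12): continuation = e^(−0.07)·[0.6125·0.0000 + 0.3875·0.0000] = 0.0000; exercise value = 0.0000 ≤ continuation, so V_uu = 0.0000
Node ud (S = 54.62): continuation = e^(−0.07)·[0.6125·0.0000 + 0.3875·10.1063] = 3.6510; exercise value = 7.3750 > continuation, so V_ud = 7.3750 (exercise)
Node dd (S = 45.12): continuation = e^(−0.07)·[0.6125·10.1063 + 0.3875·19.1313] = 12.6834; exercise value = 16.8750 > continuation, so V_dd = 16.8750 (exercise)
Node u (S = 57.5): continuation = e^(−0.07)·[0.6125·0.0000 + 0.3875·7.3750] = 2.6643; exercise value = 4.5000 > continuation, so V_u = 4.5000 (exercise)
Node d (S = 47.5): continuation = e^(−0.07)·[0.6125·7.3750 + 0.3875·16.8750] = 10.3084; exercise value = 14.5000 > continuation, so V_d = 14.5000 (exercise)
Node 0 (S = 50): continuation = e^(−0.07)·[0.6125·4.5000 + 0.3875·14.5000] = 7.8084; exercise value = 12.0000 > continuation, so V_0 = 12.0000 (exercise)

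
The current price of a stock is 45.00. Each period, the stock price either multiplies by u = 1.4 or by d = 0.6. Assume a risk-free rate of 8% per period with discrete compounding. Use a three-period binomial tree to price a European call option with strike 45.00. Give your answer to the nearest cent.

Risk-neutral probability p = (1 + 0.08 − 0.6)/(1.4 − 0.6) = 0.4800/0.8000 = 0.6000
Terminal stock prices: S_uuu = 123.5, S_uud = 52.92, S_udd = 22.68, S_ddd = 9.72
Terminal payoffs (S − K): max(78.48, 0) = 78.48, max(7.92, 0) = 7.92, max(-22.32, 0) = 0, max(-35.28, 0) = 0
Node uu (S = 88.2): V_uu = 1/1.08·[0.6000·78.4800 + 0.4000·7.9200] = 46.5333
Node ud (S = 37.8): V_ud = 1/1.08·[0.6000·7.9200 + 0.4000·0.0000] = 4.4000
Node dd (S = 16.2): V_dd = 1/1.08·[0.6000·0.0000 + 0.4000·0.0000] = 0.0000
Node u (S = 63): V_u = 1/1.08·[0.6000·46.5333 + 0.4000·4.4000] = 27.4815
Node d (S = 27): V_d = 1/1.08·[0.6000·4.4000 + 0.4000·0.0000] = 2.4444
Node 0 (S = 45): V_0 = 1/1.08·[0.6000·27.4815 + 0.4000·2.4444] = 16.1728

16.17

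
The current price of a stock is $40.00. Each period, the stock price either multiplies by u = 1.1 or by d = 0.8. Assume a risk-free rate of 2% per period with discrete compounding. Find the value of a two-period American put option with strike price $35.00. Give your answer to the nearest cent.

$0.78

Risk-neutral probability p = (1 + 0.02 − 0.8)/(1.1 − 0.8) = 0.2200/0.3000 = 0.7333
Terminal stock prices: S_uu = 48.4, S_ud = 35.2, S_dd = 25.6
Terminal payoffs (K − S): max(-13.4, 0) = 0, max(-0.2, 0) = 0, max(9.4, 0) = 9.4
Node u (S = 44): continuation = 1/1.02·[0.7333·0.0000 + 0.2667·0.0000] = 0.0000; exercise value = 0.0000 ≤ continuation, so V_u = 0.0000
Node d (S = 32): continuation = 1/1.02·[0.7333·0.0000 + 0.2667·9.4000] = 2.4575; exercise value = 3.0000 > continuation, so V_d = 3.0000 (exercise)
Node 0 (S = 40): continuation = 1/1.02·[0.7333·0.0000 + 0.2667·3.0000] = 0.7843; exercise value = 0.0000 ≤ continuation, so V_0 = 0.7843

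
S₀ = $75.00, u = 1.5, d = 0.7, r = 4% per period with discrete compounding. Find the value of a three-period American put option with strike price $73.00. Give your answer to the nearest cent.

$15.55

Risk-neutral probability p = (1 + 0.04 − 0.7)/(1.5 − 0.7) = 0.3400/0.8000 = 0.4250
Terminal stock prices: S_uuu = 253.1, S_uud = 118.1, S_udd = 55.12, S_ddd = 25.72
Terminal payoffs (K − S): max(-180.1, 0) = 0, max(-45.12, 0) = 0, max(17.88, 0) = 17.88, max(47.28, 0) = 47.28
Node uu (S = 168.8): continuation = 1/1.04·[0.4250·0.0000 + 0.5750·0.0000] = 0.0000; exercise value = 0.0000 ≤ continuation, so V_uu = 0.0000
Node ud (S = 78.75): continuation = 1/1.04·[0.4250·0.0000 + 0.5750·17.8750] = 9.8828; exercise value = 0.0000 ≤ continuation, so V_ud = 9.8828
Node dd (S = 36.75): continuation = 1/1.04·[0.4250·17.8750 + 0.5750·47.2750] = 33.4423; exercise value = 36.2500 > continuation, so V_dd = 36.2500 (exercise)
Node u (S = 112.5): continuation = 1/1.04·[0.4250·0.0000 + 0.5750·9.8828] = 5.4641; exercise value = 0.0000 ≤ continuation, so V_u = 5.4641
Node d (S = 52.5): continuation = 1/1.04·[0.4250·9.8828 + 0.5750·36.2500] = 24.0807; exercise value = 20.5000 ≤ continuation, so V_d = 24.0807
Node 0 (S = 75): continuation = 1/1.04·[0.4250·5.4641 + 0.5750·24.0807] = 15.5468; exercise value = 0.0000 ≤ continuation, so V_0 = 15.5468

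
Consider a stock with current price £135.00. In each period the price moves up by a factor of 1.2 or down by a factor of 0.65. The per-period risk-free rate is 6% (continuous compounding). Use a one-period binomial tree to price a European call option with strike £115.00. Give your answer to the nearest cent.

Risk-neutral probability p = (e^0.06 − 0.65)/(1.2 − 0.65) = 0.4118/0.5500 = 0.7488
Terminal stock prices: S_u = 162, S_d = 87.75
Terminal payoffs (S − K): max(47, 0) = 47, max(-27.25, 0) = 0
Node 0 (S = 135): V_0 = e^(−0.06)·[0.7488·47.0000 + 0.2512·0.0000] = 33.1438

£33.14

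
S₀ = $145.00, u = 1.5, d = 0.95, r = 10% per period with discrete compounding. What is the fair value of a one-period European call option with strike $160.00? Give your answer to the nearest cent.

$14.26

Risk-neutral probability p = (1 + 0.1 − 0.95)/(1.5 − 0.95) = 0.1500/0.5500 = 0.2727
Terminal stock prices: S_u = 217.5, S_d = 137.8
Terminal payoffs (S − K): max(57.5, 0) = 57.5, max(-22.25, 0) = 0
Node 0 (S = 145): V_0 = 1/1.1·[0.2727·57.5000 + 0.7273·0.0000] = 14.2562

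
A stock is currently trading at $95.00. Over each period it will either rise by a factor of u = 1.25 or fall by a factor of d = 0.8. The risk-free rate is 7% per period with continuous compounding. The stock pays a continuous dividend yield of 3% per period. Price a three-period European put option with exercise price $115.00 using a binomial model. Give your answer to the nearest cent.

$16.37

Per-period risk-free factor R = e^0.07 = 1.0725; dividend-adjusted growth = e^(0.07−0.03) = 1.0408.
Risk-neutral probability p = (1.0408 − 0.8)/(1.25 − 0.8) = 0.2408/0.4500 = 0.5351
Terminal stock prices: S_uuu = 185.5, S_uud = 118.8, S_udd = 76, S_ddd = 48.64
Terminal payoffs (K − S): max(-70.55, 0) = 0, max(-3.75, 0) = 0, max(39, 0) = 39, max(66.36, 0) = 66.36
Node uu (S = 148.4): V_uu = e^(−0.07)·[0.5351·0.0000 + 0.4649·0.0000] = 0.0000
Node ud (S = 95): V_ud = e^(−0.07)·[0.5351·0.0000 + 0.4649·39.0000] = 16.9041
Node dd (S = 60.8): V_dd = e^(−0.07)·[0.5351·39.0000 + 0.4649·66.3600] = 48.2222
Node u (S = 118.8): V_u = e^(−0.07)·[0.5351·0.0000 + 0.4649·16.9041] = 7.3268
Node d (S = 76): V_d = e^(−0.07)·[0.5351·16.9041 + 0.4649·48.2222] = 29.3357
Node 0 (S = 95): V_0 = e^(−0.07)·[0.5351·7.3268 + 0.4649·29.3357] = 16.3710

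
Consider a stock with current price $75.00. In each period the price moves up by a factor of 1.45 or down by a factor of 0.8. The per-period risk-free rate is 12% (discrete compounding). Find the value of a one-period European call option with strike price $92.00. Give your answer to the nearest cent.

Risk-neutral probability p = (1 + 0.12 − 0.8)/(1.45 − 0.8) = 0.3200/0.6500 = 0.4923
Terminal stock prices: S_u = 108.8, S_d = 60
Terminal payoffs (S − K): max(16.75, 0) = 16.75, max(-32, 0) = 0
Node 0 (S = 75): V_0 = 1/1.12·[0.4923·16.7500 + 0.5077·0.0000] = 7.3626

$7.36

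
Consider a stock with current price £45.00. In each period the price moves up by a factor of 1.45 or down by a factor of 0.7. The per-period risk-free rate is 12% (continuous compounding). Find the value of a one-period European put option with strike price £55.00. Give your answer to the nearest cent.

Risk-neutral probability p = (e^0.12 − 0.7)/(1.45 − 0.7) = 0.4275/0.7500 = 0.5700
Terminal stock prices: S_u = 65.25, S_d = 31.5
Terminal payoffs (K − S): max(-10.25, 0) = 0, max(23.5, 0) = 23.5
Node 0 (S = 45): V_0 = e^(−0.12)·[0.5700·0.0000 + 0.4300·23.5000] = 8.9624

£8.96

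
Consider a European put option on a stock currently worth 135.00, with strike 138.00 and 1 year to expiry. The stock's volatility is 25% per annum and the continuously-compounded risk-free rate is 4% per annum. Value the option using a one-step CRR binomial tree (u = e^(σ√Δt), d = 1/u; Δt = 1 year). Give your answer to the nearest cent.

CRR parameters: u = e^(σ√Δt) = e^(0.25·√1) = 1.2840, d = 1/u = 0.7788
Per-period rate: rΔt = 0.04·1 = 0.04, so R = e^0.04 = 1.0408
Risk-neutral probability p = (e^0.04 − 0.7788)/(1.2840 − 0.7788) = 0.2620/0.5052 = 0.5186
Terminal stock prices: S_u = 173.3, S_d = 105.1
Terminal payoffs (K − S): max(-35.34, 0) = 0, max(32.86, 0) = 32.86
Node 0 (S = 135): V_0 = e^(−0.04)·[0.5186·0.0000 + 0.4814·32.8619] = 15.1994

15.20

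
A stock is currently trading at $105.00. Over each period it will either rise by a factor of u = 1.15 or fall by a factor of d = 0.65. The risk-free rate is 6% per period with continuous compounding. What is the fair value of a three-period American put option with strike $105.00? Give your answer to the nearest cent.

Risk-neutral probability p = (e^0.06 − 0.65)/(1.15 − 0.65) = 0.4118/0.5000 = 0.8237
Terminal stock prices: S_uuu = 159.7, S_uud = 90.26, S_udd = 51.02, S_ddd = 28.84
Terminal payoffs (K − S): max(-54.69, 0) = 0, max(14.74, 0) = 14.74, max(53.98, 0) = 53.98, max(76.16, 0) = 76.16
Node uu (S = 138.9): continuation = e^(−0.06)·[0.8237·0.0000 + 0.1763·14.7394] = 2.4476; exercise value = 0.0000 ≤ continuation, so V_uu = 2.4476
Node ud (S = 78.49): continuation = e^(−0.06)·[0.8237·14.7394 + 0.1763·53.9831] = 20.3978; exercise value = 26.5125 > continuation, so V_ud = 26.5125 (exercise)
Node dd (S = 44.36): continuation = e^(−0.06)·[0.8237·53.9831 + 0.1763·76.1644] = 54.5228; exercise value = 60.6375 > continuation, so V_dd = 60.6375 (exercise)
Node u (S = 120.7): continuation = e^(−0.06)·[0.8237·2.4476 + 0.1763·26.5125] = 6.3012; exercise value = 0.0000 ≤ continuation, so V_u = 6.3012
Node d (S = 68.25): continuation = e^(−0.06)·[0.8237·26.5125 + 0.1763·60.6375] = 30.6353; exercise value = 36.7500 > continuation, so V_d = 36.7500 (exercise)
Node 0 (S = 105): continuation = e^(−0.06)·[0.8237·6.3012 + 0.1763·36.7500] = 10.9906; exercise value = 0.0000 ≤ continuation, so V_0 = 10.9906

$10.99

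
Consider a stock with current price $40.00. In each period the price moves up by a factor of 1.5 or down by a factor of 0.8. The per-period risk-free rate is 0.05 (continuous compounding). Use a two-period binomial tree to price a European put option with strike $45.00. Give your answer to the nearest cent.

Risk-neutral probability p = (e^0.05 − 0.8)/(1.5 − 0.8) = 0.2513/0.7000 = 0.3590
Terminal stock prices: S_uu = 90, S_ud = 48, S_dd = 25.6
Terminal payoffs (K − S): max(-45, 0) = 0, max(-3, 0) = 0, max(19.4, 0) = 19.4
Node u (S = 60): V_u = e^(−0.05)·[0.3590·0.0000 + 0.6410·0.0000] = 0.0000
Node d (S = 32): V_d = e^(−0.05)·[0.3590·0.0000 + 0.6410·19.4000] = 11.8297
Node 0 (S = 40): V_0 = e^(−0.05)·[0.3590·0.0000 + 0.6410·11.8297] = 7.2135

$7.21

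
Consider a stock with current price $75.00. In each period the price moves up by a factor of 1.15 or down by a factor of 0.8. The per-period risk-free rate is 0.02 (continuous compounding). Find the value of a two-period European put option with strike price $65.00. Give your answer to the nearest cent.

$2.25

Risk-neutral probability p = (e^0.02 − 0.8)/(1.15 − 0.8) = 0.2202/0.3500 = 0.6291
Terminal stock prices: S_uu = 99.19, S_ud = 69, S_dd = 48
Terminal payoffs (K − S): max(-34.19, 0) = 0, max(-4, 0) = 0, max(17, 0) = 17
Node u (S = 86.25): V_u = e^(−0.02)·[0.6291·0.0000 + 0.3709·0.0000] = 0.0000
Node d (S = 60): V_d = e^(−0.02)·[0.6291·0.0000 + 0.3709·17.0000] = 6.1797
Node 0 (S = 75): V_0 = e^(−0.02)·[0.6291·0.0000 + 0.3709·6.1797] = 2.2464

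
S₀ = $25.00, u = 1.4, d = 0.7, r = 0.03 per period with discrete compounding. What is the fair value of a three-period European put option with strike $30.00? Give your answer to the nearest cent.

$7.54

Risk-neutral probability p = (1 + 0.03 − 0.7)/(1.4 − 0.7) = 0.3300/0.7000 = 0.4714
Terminal stock prices: S_uuu = 68.6, S_uud = 34.3, S_udd = 17.15, S_ddd = 8.575
Terminal payoffs (K − S): max(-38.6, 0) = 0, max(-4.3, 0) = 0, max(12.85, 0) = 12.85, max(21.43, 0) = 21.43
Node uu (S = 49): V_uu = 1/1.03·[0.4714·0.0000 + 0.5286·0.0000] = 0.0000
Node ud (S = 24.5): V_ud = 1/1.03·[0.4714·0.0000 + 0.5286·12.8500] = 6.5943
Node dd (S = 12.25): V_dd = 1/1.03·[0.4714·12.8500 + 0.5286·21.4250] = 16.8762
Node u (S = 35): V_u = 1/1.03·[0.4714·0.0000 + 0.5286·6.5943] = 3.3840
Node d (S = 17.5): V_d = 1/1.03·[0.4714·6.5943 + 0.5286·16.8762] = 11.6787
Node 0 (S = 25): V_0 = 1/1.03·[0.4714·3.3840 + 0.5286·11.6787] = 7.5421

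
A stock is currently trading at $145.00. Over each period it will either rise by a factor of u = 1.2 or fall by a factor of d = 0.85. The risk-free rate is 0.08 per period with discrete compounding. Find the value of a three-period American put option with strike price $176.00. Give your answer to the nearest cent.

$31.00

Risk-neutral probability p = (1 + 0.08 − 0.85)/(1.2 − 0.85) = 0.2300/0.3500 = 0.6571
Terminal stock prices: S_uuu = 250.6, S_uud = 177.5, S_udd = 125.7, S_ddd = 89.05
Terminal payoffs (K − S): max(-74.56, 0) = 0, max(-1.48, 0) = 0, max(50.29, 0) = 50.29, max(86.95, 0) = 86.95
Node uu (S = 208.8): continuation = 1/1.08·[0.6571·0.0000 + 0.3429·0.0000] = 0.0000; exercise value = 0.0000 ≤ continuation, so V_uu = 0.0000
Node ud (S = 147.9): continuation = 1/1.08·[0.6571·0.0000 + 0.3429·50.2850] = 15.9635; exercise value = 28.1000 > continuation, so V_ud = 28.1000 (exercise)
Node dd (S = 104.8): continuation = 1/1.08·[0.6571·50.2850 + 0.3429·86.9519] = 58.2005; exercise value = 71.2375 > continuation, so V_dd = 71.2375 (exercise)
Node u (S = 174): continuation = 1/1.08·[0.6571·0.0000 + 0.3429·28.1000] = 8.9206; exercise value = 2.0000 ≤ continuation, so V_u = 8.9206
Node d (S = 123.2): continuation = 1/1.08·[0.6571·28.1000 + 0.3429·71.2375] = 39.7130; exercise value = 52.7500 > continuation, so V_d = 52.7500 (exercise)
Node 0 (S = 145): continuation = 1/1.08·[0.6571·8.9206 + 0.3429·52.7500] = 22.1739; exercise value = 31.0000 > continuation, so V_0 = 31.0000 (exercise)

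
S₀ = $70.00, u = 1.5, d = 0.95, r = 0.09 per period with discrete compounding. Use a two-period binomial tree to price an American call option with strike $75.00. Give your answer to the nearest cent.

$12.40

Risk-neutral probability p = (1 + 0.09 − 0.95)/(1.5 − 0.95) = 0.1400/0.5500 = 0.2545
Terminal stock prices: S_uu = 157.5, S_ud = 99.75, S_dd = 63.17
Terminal payoffs (S − K): max(82.5, 0) = 82.5, max(24.75, 0) = 24.75, max(-11.83, 0) = 0
Node u (S = 105): continuation = 1/1.09·[0.2545·82.5000 + 0.7455·24.7500] = 36.1927; exercise value = 30.0000 ≤ continuation, so V_u = 36.1927
Node d (S = 66.5): continuation = 1/1.09·[0.2545·24.7500 + 0.7455·0.0000] = 5.7798; exercise value = 0.0000 ≤ continuation, so V_d = 5.7798
Node 0 (S = 70): continuation = 1/1.09·[0.2545·36.1927 + 0.7455·5.7798] = 12.4048; exercise value = 0.0000 ≤ continuation, so V_0 = 12.4048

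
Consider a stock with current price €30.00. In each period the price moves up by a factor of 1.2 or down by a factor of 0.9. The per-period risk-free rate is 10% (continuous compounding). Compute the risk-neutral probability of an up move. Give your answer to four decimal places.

p = 0.6839

Risk-neutral probability p = (e^0.1 − 0.9)/(1.2 − 0.9) = 0.2052/0.3000 = 0.6839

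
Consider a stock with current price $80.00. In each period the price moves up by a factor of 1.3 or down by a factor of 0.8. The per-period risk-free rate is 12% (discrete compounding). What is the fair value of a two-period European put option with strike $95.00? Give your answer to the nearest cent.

Risk-neutral probability p = (1 + 0.12 − 0.8)/(1.3 − 0.8) = 0.3200/0.5000 = 0.6400
Terminal stock prices: S_uu = 135.2, S_ud = 83.2, S_dd = 51.2
Terminal payoffs (K − S): max(-40.2, 0) = 0, max(11.8, 0) = 11.8, max(43.8, 0) = 43.8
Node u (S = 104): V_u = 1/1.12·[0.6400·0.0000 + 0.3600·11.8000] = 3.7929
Node d (S = 64): V_d = 1/1.12·[0.6400·11.8000 + 0.3600·43.8000] = 20.8214
Node 0 (S = 80): V_0 = 1/1.12·[0.6400·3.7929 + 0.3600·20.8214] = 8.8599

$8.86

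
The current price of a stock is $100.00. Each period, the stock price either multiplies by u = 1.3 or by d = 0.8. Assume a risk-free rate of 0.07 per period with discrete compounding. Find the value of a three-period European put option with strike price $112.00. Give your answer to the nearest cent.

$12.89

Risk-neutral probability p = (1 + 0.07 − 0.8)/(1.3 − 0.8) = 0.2700/0.5000 = 0.5400
Terminal stock prices: S_uuu = 219.7, S_uud = 135.2, S_udd = 83.2, S_ddd = 51.2
Terminal payoffs (K − S): max(-107.7, 0) = 0, max(-23.2, 0) = 0, max(28.8, 0) = 28.8, max(60.8, 0) = 60.8
Node uu (S = 169): V_uu = 1/1.07·[0.5400·0.0000 + 0.4600·0.0000] = 0.0000
Node ud (S = 104): V_ud = 1/1.07·[0.5400·0.0000 + 0.4600·28.8000] = 12.3813
Node dd (S = 64): V_dd = 1/1.07·[0.5400·28.8000 + 0.4600·60.8000] = 40.6729
Node u (S = 130): V_u = 1/1.07·[0.5400·0.0000 + 0.4600·12.3813] = 5.3228
Node d (S = 80): V_d = 1/1.07·[0.5400·12.3813 + 0.4600·40.6729] = 23.7341
Node 0 (S = 100): V_0 = 1/1.07·[0.5400·5.3228 + 0.4600·23.7341] = 12.8897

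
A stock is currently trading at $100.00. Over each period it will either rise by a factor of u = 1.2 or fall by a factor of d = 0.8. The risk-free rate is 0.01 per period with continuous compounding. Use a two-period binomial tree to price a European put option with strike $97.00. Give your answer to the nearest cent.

Risk-neutral probability p = (e^0.01 − 0.8)/(1.2 − 0.8) = 0.2101/0.4000 = 0.5251
Terminal stock prices: S_uu = 144, S_ud = 96, S_dd = 64
Terminal payoffs (K − S): max(-47, 0) = 0, max(1, 0) = 1, max(33, 0) = 33
Node u (S = 120): V_u = e^(−0.01)·[0.5251·0.0000 + 0.4749·1.0000] = 0.4701
Node d (S = 80): V_d = e^(−0.01)·[0.5251·1.0000 + 0.4749·33.0000] = 16.0348
Node 0 (S = 100): V_0 = e^(−0.01)·[0.5251·0.4701 + 0.4749·16.0348] = 7.7832

$7.78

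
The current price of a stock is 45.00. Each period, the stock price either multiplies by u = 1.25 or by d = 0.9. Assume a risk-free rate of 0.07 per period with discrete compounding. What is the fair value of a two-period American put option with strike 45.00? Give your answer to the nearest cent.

2.16

Risk-neutral probability p = (1 + 0.07 − 0.9)/(1.25 − 0.9) = 0.1700/0.3500 = 0.4857
Terminal stock prices: S_uu = 70.31, S_ud = 50.62, S_dd = 36.45
Terminal payoffs (K − S): max(-25.31, 0) = 0, max(-5.625, 0) = 0, max(8.55, 0) = 8.55
Node u (S = 56.25): continuation = 1/1.07·[0.4857·0.0000 + 0.5143·0.0000] = 0.0000; exercise value = 0.0000 ≤ continuation, so V_u = 0.0000
Node d (S = 40.5): continuation = 1/1.07·[0.4857·0.0000 + 0.5143·8.5500] = 4.1095; exercise value = 4.5000 > continuation, so V_d = 4.5000 (exercise)
Node 0 (S = 45): continuation = 1/1.07·[0.4857·0.0000 + 0.5143·4.5000] = 2.1629; exercise value = 0.0000 ≤ continuation, so V_0 = 2.1629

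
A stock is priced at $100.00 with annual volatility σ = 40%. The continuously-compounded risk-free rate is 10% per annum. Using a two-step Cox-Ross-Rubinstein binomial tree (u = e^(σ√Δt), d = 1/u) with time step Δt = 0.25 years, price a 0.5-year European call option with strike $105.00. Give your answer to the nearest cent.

$11.06

CRR parameters: u = e^(σ√Δt) = e^(0.4·√0.25) = 1.2214, d = 1/u = 0.8187
Per-period rate: rΔt = 0.1·0.25 = 0.025, so R = e^0.025 = 1.0253
Risk-neutral probability p = (e^0.025 − 0.8187)/(1.2214 − 0.8187) = 0.2066/0.4027 = 0.5130
Terminal stock prices: S_uu = 149.2, S_ud = 100, S_dd = 67.03
Terminal payoffs (S − K): max(44.18, 0) = 44.18, max(-5, 0) = 0, max(-37.97, 0) = 0
Node u (S = 122.1): V_u = e^(−0.025)·[0.5130·44.1825 + 0.4870·0.0000] = 22.1074
Node d (S = 81.87): V_d = e^(−0.025)·[0.5130·0.0000 + 0.4870·0.0000] = 0.0000
Node 0 (S = 100): V_0 = e^(−0.025)·[0.5130·22.1074 + 0.4870·0.0000] = 11.0618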